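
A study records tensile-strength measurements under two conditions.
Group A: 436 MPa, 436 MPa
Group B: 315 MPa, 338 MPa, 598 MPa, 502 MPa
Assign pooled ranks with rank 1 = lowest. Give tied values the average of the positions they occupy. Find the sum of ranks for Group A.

Sorted (ascending): 315, 338, 436, 436, 502, 598
The 2 values of 436 occupy positions 3–4 → average rank (3+4)/2 = 3.5.
Group A values → pooled ranks: 436→3.5, 436→3.5
Rank sum = 3.5 + 3.5 = 7

7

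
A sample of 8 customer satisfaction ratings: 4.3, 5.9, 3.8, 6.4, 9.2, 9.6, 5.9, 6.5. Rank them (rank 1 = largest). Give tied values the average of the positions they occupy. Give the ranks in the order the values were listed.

7, 5.5, 8, 4, 2, 1, 5.5, 3

Sorted (descending): 9.6, 9.2, 6.5, 6.4, 5.9, 5.9, 4.3, 3.8
The 2 values of 5.9 occupy positions 5–6 → average rank (5+6)/2 = 5.5.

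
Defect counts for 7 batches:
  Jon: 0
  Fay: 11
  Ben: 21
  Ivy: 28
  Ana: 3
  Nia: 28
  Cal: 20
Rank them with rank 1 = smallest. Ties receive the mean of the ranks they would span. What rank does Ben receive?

Sorted (ascending): 0, 3, 11, 20, 21, 28, 28
The 2 values of 28 occupy positions 6–7 → average rank (6+7)/2 = 6.5.
Ben has value 21 → rank 5.

5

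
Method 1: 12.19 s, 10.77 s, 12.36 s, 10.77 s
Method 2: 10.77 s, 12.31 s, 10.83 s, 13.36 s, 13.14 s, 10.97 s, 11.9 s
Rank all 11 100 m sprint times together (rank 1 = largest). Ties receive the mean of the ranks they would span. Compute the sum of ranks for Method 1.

28

Sorted (descending): 13.36, 13.14, 12.36, 12.31, 12.19, 11.9, 10.97, 10.83, 10.77, 10.77, 10.77
The 3 values of 10.77 occupy positions 9–11 → average rank 10.
Method 1 values → pooled ranks: 12.19→5, 10.77→10, 12.36→3, 10.77→10
Rank sum = 5 + 10 + 3 + 10 = 28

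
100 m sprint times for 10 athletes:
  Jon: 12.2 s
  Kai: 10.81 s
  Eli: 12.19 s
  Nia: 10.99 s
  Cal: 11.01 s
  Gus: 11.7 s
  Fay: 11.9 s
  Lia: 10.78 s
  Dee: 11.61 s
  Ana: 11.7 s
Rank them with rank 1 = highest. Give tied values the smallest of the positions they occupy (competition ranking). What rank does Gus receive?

Sorted (descending): 12.2, 12.19, 11.9, 11.7, 11.7, 11.61, 11.01, 10.99, 10.81, 10.78
The 2 values of 11.7 occupy positions 4–5 → each gets rank 4.
Gus has value 11.7 s → rank 4.

4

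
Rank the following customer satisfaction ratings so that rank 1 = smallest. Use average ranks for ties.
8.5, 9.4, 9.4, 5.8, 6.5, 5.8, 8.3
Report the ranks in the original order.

Sorted (ascending): 5.8, 5.8, 6.5, 8.3, 8.5, 9.4, 9.4
The 2 values of 5.8 occupy positions 1–2 → average rank (1+2)/2 = 1.5.
The 2 values of 9.4 occupy positions 6–7 → average rank (6+7)/2 = 6.5.

5, 6.5, 6.5, 1.5, 3, 1.5, 4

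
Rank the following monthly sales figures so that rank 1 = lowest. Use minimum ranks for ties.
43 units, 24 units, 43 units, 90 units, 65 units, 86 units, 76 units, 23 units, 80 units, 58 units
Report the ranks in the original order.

Sorted (ascending): 23, 24, 43, 43, 58, 65, 76, 80, 86, 90
The 2 values of 43 occupy positions 3–4 → each gets rank 3.

3, 2, 3, 10, 6, 9, 7, 1, 8, 5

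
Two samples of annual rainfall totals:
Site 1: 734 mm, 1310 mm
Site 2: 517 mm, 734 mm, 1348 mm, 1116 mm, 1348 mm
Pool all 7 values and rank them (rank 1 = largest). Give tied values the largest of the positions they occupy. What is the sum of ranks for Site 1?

Sorted (descending): 1348, 1348, 1310, 1116, 734, 734, 517
The 2 values of 1348 occupy positions 1–2 → each gets rank 2.
The 2 values of 734 occupy positions 5–6 → each gets rank 6.
Site 1 values → pooled ranks: 734→6, 1310→3
Rank sum = 6 + 3 = 9

9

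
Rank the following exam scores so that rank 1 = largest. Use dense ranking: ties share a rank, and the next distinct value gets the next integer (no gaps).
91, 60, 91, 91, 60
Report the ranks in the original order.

1, 2, 1, 1, 2

Sorted (descending): 91, 91, 91, 60, 60
The 3 values of 91 share dense rank 1.
The 2 values of 60 share dense rank 2.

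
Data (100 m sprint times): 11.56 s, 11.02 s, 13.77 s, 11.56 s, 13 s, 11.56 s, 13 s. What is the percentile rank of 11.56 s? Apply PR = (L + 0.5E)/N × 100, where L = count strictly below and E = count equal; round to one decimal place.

35.7

N = 7.
Strictly below 11.56: 1. Equal to 11.56: 3.
PR = (1 + 0.5·3)/7 × 100 = 35.7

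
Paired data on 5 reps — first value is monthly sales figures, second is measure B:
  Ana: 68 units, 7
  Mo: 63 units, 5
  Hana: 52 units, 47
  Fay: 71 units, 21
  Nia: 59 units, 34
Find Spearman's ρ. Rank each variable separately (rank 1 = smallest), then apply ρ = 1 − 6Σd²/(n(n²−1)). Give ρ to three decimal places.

-0.600

Ranks of variable 1: 4, 3, 1, 5, 2
Ranks of variable 2: 2, 1, 5, 3, 4
d = r₁ − r₂: 2, 2, -4, 2, -2
d²: 4, 4, 16, 4, 4; Σd² = 32
ρ = 1 − 6·32/(5·24) = 1 − 192/120 = -0.600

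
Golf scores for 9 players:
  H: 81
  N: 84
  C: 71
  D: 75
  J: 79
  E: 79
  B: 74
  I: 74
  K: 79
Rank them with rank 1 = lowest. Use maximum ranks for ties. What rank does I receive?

Sorted (ascending): 71, 74, 74, 75, 79, 79, 79, 81, 84
The 2 values of 74 occupy positions 2–3 → each gets rank 3.
The 3 values of 79 occupy positions 5–7 → each gets rank 7.
I has value 74 → rank 3.

3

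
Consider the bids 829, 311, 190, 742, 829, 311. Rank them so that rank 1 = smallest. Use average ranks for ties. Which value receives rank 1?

Sorted (ascending): 190, 311, 311, 742, 829, 829
The 2 values of 311 occupy positions 2–3 → average rank (2+3)/2 = 2.5.
The 2 values of 829 occupy positions 5–6 → average rank (5+6)/2 = 5.5.
Rank 1 → value 190.

190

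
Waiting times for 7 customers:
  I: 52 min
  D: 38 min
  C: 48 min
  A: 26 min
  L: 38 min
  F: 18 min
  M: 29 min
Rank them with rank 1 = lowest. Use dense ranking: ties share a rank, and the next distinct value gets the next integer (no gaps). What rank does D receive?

Sorted (ascending): 18, 26, 29, 38, 38, 48, 52
The 2 values of 38 share dense rank 4.
Remaining distinct values take the next consecutive integers.
D has value 38 min → rank 4.

4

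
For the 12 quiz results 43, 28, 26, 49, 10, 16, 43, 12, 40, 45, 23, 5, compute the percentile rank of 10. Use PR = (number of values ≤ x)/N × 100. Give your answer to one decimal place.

16.7

N = 12.
Strictly below 10: 1. Equal to 10: 1.
PR = 2/12 × 100 = 16.7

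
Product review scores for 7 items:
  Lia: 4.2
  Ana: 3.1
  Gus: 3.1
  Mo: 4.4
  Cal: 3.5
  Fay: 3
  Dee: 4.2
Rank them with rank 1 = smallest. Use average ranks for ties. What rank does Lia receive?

Sorted (ascending): 3, 3.1, 3.1, 3.5, 4.2, 4.2, 4.4
The 2 values of 3.1 occupy positions 2–3 → average rank (2+3)/2 = 2.5.
The 2 values of 4.2 occupy positions 5–6 → average rank (5+6)/2 = 5.5.
Lia has value 4.2 → rank 5.5.

5.5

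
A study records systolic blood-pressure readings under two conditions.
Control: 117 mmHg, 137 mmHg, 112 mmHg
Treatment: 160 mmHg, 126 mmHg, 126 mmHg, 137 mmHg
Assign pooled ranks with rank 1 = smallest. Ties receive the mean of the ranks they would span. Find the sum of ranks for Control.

Sorted (ascending): 112, 117, 126, 126, 137, 137, 160
The 2 values of 126 occupy positions 3–4 → average rank (3+4)/2 = 3.5.
The 2 values of 137 occupy positions 5–6 → average rank (5+6)/2 = 5.5.
Control values → pooled ranks: 117→2, 137→5.5, 112→1
Rank sum = 2 + 5.5 + 1 = 8.5

8.5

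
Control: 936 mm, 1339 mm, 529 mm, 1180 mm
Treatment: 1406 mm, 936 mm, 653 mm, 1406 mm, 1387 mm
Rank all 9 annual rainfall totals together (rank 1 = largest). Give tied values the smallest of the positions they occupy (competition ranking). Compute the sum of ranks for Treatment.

Sorted (descending): 1406, 1406, 1387, 1339, 1180, 936, 936, 653, 529
The 2 values of 1406 occupy positions 1–2 → each gets rank 1.
The 2 values of 936 occupy positions 6–7 → each gets rank 6.
Treatment values → pooled ranks: 1406→1, 936→6, 653→8, 1406→1, 1387→3
Rank sum = 1 + 6 + 8 + 1 + 3 = 19

19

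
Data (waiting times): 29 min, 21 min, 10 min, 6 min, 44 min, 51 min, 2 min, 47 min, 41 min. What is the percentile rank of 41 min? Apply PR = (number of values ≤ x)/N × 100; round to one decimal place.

N = 9.
Strictly below 41: 5. Equal to 41: 1.
PR = 6/9 × 100 = 66.7

66.7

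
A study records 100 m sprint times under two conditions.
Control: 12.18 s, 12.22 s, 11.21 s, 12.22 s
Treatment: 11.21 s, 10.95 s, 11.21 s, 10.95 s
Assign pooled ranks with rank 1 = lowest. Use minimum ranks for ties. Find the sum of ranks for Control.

Sorted (ascending): 10.95, 10.95, 11.21, 11.21, 11.21, 12.18, 12.22, 12.22
The 2 values of 10.95 occupy positions 1–2 → each gets rank 1.
The 3 values of 11.21 occupy positions 3–5 → each gets rank 3.
The 2 values of 12.22 occupy positions 7–8 → each gets rank 7.
Control values → pooled ranks: 12.18→6, 12.22→7, 11.21→3, 12.22→7
Rank sum = 6 + 7 + 3 + 7 = 23

23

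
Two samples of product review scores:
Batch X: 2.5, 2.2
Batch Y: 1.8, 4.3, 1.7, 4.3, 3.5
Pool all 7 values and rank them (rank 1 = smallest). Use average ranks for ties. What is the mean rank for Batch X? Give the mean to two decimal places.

3.50

Sorted (ascending): 1.7, 1.8, 2.2, 2.5, 3.5, 4.3, 4.3
The 2 values of 4.3 occupy positions 6–7 → average rank (6+7)/2 = 6.5.
Batch X values → pooled ranks: 2.5→4, 2.2→3
Mean rank = (4 + 3) / 2 = 3.50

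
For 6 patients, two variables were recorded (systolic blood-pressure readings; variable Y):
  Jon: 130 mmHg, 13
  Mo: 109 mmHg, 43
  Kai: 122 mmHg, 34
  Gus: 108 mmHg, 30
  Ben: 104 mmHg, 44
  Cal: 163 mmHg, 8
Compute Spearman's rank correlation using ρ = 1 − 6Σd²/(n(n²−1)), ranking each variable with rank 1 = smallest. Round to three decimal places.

-0.829

Ranks of variable 1: 5, 3, 4, 2, 1, 6
Ranks of variable 2: 2, 5, 4, 3, 6, 1
d = r₁ − r₂: 3, -2, 0, -1, -5, 5
d²: 9, 4, 0, 1, 25, 25; Σd² = 64
ρ = 1 − 6·64/(6·35) = 1 − 384/210 = -0.829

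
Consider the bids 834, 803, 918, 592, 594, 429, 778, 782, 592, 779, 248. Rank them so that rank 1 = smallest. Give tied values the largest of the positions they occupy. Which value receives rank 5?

594

Sorted (ascending): 248, 429, 592, 592, 594, 778, 779, 782, 803, 834, 918
The 2 values of 592 occupy positions 3–4 → each gets rank 4.
Rank 5 → value 594.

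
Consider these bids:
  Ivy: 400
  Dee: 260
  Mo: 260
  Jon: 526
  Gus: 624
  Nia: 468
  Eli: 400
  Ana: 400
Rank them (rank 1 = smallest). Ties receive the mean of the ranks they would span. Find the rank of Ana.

Sorted (ascending): 260, 260, 400, 400, 400, 468, 526, 624
The 2 values of 260 occupy positions 1–2 → average rank (1+2)/2 = 1.5.
The 3 values of 400 occupy positions 3–5 → average rank 4.
Ana has value 400 → rank 4.

4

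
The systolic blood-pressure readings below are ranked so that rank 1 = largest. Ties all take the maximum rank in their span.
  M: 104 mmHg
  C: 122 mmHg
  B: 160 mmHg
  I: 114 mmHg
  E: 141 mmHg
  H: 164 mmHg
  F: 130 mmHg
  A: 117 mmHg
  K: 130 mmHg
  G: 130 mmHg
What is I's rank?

9

Sorted (descending): 164, 160, 141, 130, 130, 130, 122, 117, 114, 104
The 3 values of 130 occupy positions 4–6 → each gets rank 6.
I has value 114 mmHg → rank 9.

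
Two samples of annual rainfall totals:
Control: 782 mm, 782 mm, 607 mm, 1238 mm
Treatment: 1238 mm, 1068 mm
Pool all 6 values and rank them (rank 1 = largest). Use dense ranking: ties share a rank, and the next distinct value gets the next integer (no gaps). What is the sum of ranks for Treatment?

3

Sorted (descending): 1238, 1238, 1068, 782, 782, 607
The 2 values of 1238 share dense rank 1.
The 2 values of 782 share dense rank 3.
Remaining distinct values take the next consecutive integers.
Treatment values → pooled ranks: 1238→1, 1068→2
Rank sum = 1 + 2 = 3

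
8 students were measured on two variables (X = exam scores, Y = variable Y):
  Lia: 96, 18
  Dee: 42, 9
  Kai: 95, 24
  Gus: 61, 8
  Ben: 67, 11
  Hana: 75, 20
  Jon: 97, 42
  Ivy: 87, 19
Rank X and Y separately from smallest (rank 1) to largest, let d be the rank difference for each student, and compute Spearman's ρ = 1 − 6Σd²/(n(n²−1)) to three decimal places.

0.810

Ranks of variable 1: 7, 1, 6, 2, 3, 4, 8, 5
Ranks of variable 2: 4, 2, 7, 1, 3, 6, 8, 5
d = r₁ − r₂: 3, -1, -1, 1, 0, -2, 0, 0
d²: 9, 1, 1, 1, 0, 4, 0, 0; Σd² = 16
ρ = 1 − 6·16/(8·63) = 1 − 96/504 = 0.810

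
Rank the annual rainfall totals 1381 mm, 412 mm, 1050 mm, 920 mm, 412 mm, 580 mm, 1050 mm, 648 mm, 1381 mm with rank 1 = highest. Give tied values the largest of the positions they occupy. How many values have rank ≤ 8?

Sorted (descending): 1381, 1381, 1050, 1050, 920, 648, 580, 412, 412
The 2 values of 1381 occupy positions 1–2 → each gets rank 2.
The 2 values of 1050 occupy positions 3–4 → each gets rank 4.
The 2 values of 412 occupy positions 8–9 → each gets rank 9.
Ranks ≤ 8: {2, 2, 4, 4, 5, 6, 7} → 7 values.

7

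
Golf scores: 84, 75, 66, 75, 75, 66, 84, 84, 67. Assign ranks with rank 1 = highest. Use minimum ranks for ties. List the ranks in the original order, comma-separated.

Sorted (descending): 84, 84, 84, 75, 75, 75, 67, 66, 66
The 3 values of 84 occupy positions 1–3 → each gets rank 1.
The 3 values of 75 occupy positions 4–6 → each gets rank 4.
The 2 values of 66 occupy positions 8–9 → each gets rank 8.

1, 4, 8, 4, 4, 8, 1, 1, 7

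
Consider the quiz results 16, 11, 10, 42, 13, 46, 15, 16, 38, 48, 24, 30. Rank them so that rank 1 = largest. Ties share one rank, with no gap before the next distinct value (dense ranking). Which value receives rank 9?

Sorted (descending): 48, 46, 42, 38, 30, 24, 16, 16, 15, 13, 11, 10
The 2 values of 16 share dense rank 7.
Remaining distinct values take the next consecutive integers.
Rank 9 → value 13.

13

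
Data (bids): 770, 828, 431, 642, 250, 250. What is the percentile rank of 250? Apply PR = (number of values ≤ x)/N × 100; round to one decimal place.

33.3

N = 6.
Strictly below 250: 0. Equal to 250: 2.
PR = 2/6 × 100 = 33.3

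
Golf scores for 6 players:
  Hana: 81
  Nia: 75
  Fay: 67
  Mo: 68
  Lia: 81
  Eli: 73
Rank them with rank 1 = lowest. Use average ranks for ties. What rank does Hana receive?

Sorted (ascending): 67, 68, 73, 75, 81, 81
The 2 values of 81 occupy positions 5–6 → average rank (5+6)/2 = 5.5.
Hana has value 81 → rank 5.5.

5.5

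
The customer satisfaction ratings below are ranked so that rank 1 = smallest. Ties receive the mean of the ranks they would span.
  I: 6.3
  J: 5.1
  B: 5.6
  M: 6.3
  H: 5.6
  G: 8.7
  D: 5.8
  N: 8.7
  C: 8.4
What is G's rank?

Sorted (ascending): 5.1, 5.6, 5.6, 5.8, 6.3, 6.3, 8.4, 8.7, 8.7
The 2 values of 5.6 occupy positions 2–3 → average rank (2+3)/2 = 2.5.
The 2 values of 6.3 occupy positions 5–6 → average rank (5+6)/2 = 5.5.
The 2 values of 8.7 occupy positions 8–9 → average rank (8+9)/2 = 8.5.
G has value 8.7 → rank 8.5.

8.5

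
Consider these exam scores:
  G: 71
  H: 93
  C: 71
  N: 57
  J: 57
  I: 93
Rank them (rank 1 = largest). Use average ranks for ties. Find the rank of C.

3.5

Sorted (descending): 93, 93, 71, 71, 57, 57
The 2 values of 93 occupy positions 1–2 → average rank (1+2)/2 = 1.5.
The 2 values of 71 occupy positions 3–4 → average rank (3+4)/2 = 3.5.
The 2 values of 57 occupy positions 5–6 → average rank (5+6)/2 = 5.5.
C has value 71 → rank 3.5.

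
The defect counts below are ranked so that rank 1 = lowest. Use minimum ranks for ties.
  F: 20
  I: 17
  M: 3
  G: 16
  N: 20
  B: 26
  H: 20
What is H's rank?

Sorted (ascending): 3, 16, 17, 20, 20, 20, 26
The 3 values of 20 occupy positions 4–6 → each gets rank 4.
H has value 20 → rank 4.

4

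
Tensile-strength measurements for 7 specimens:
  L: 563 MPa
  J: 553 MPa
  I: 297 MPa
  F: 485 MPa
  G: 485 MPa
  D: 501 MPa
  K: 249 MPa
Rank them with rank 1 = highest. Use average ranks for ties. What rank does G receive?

4.5

Sorted (descending): 563, 553, 501, 485, 485, 297, 249
The 2 values of 485 occupy positions 4–5 → average rank (4+5)/2 = 4.5.
G has value 485 MPa → rank 4.5.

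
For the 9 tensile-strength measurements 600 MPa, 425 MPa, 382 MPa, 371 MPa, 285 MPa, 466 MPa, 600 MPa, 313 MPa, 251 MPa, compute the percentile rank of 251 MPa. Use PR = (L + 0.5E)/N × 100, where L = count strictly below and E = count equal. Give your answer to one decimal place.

5.6

N = 9.
Strictly below 251: 0. Equal to 251: 1.
PR = (0 + 0.5·1)/9 × 100 = 5.6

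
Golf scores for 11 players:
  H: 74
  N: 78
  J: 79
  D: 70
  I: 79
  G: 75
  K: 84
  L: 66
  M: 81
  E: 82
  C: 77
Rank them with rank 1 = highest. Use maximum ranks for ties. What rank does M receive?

3

Sorted (descending): 84, 82, 81, 79, 79, 78, 77, 75, 74, 70, 66
The 2 values of 79 occupy positions 4–5 → each gets rank 5.
M has value 81 → rank 3.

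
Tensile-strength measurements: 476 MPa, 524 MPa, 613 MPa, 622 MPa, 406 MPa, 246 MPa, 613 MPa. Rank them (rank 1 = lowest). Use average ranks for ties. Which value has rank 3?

476

Sorted (ascending): 246, 406, 476, 524, 613, 613, 622
The 2 values of 613 occupy positions 5–6 → average rank (5+6)/2 = 5.5.
Rank 3 → value 476.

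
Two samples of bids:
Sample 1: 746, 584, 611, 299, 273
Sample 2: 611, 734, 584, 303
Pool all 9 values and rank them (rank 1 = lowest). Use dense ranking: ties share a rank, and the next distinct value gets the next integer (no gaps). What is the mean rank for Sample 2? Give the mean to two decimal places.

Sorted (ascending): 273, 299, 303, 584, 584, 611, 611, 734, 746
The 2 values of 584 share dense rank 4.
The 2 values of 611 share dense rank 5.
Remaining distinct values take the next consecutive integers.
Sample 2 values → pooled ranks: 611→5, 734→6, 584→4, 303→3
Mean rank = (5 + 6 + 4 + 3) / 4 = 4.50

4.50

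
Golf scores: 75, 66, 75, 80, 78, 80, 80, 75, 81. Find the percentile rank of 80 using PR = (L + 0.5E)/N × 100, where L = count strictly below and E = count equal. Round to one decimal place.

N = 9.
Strictly below 80: 5. Equal to 80: 3.
PR = (5 + 0.5·3)/9 × 100 = 72.2

72.2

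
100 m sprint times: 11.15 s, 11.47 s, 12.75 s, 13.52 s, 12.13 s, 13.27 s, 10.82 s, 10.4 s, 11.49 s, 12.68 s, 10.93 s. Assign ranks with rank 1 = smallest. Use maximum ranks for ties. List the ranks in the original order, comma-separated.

4, 5, 9, 11, 7, 10, 2, 1, 6, 8, 3

Sorted (ascending): 10.4, 10.82, 10.93, 11.15, 11.47, 11.49, 12.13, 12.68, 12.75, 13.27, 13.52
No ties — each value takes its position as its rank.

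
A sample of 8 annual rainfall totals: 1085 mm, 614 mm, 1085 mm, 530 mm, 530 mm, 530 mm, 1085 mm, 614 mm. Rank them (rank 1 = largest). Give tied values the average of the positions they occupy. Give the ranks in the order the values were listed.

2, 4.5, 2, 7, 7, 7, 2, 4.5

Sorted (descending): 1085, 1085, 1085, 614, 614, 530, 530, 530
The 3 values of 1085 occupy positions 1–3 → average rank 2.
The 2 values of 614 occupy positions 4–5 → average rank (4+5)/2 = 4.5.
The 3 values of 530 occupy positions 6–8 → average rank 7.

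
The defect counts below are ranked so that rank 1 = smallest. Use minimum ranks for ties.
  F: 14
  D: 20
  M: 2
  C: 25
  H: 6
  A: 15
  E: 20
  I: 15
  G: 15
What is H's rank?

2

Sorted (ascending): 2, 6, 14, 15, 15, 15, 20, 20, 25
The 3 values of 15 occupy positions 4–6 → each gets rank 4.
The 2 values of 20 occupy positions 7–8 → each gets rank 7.
H has value 6 → rank 2.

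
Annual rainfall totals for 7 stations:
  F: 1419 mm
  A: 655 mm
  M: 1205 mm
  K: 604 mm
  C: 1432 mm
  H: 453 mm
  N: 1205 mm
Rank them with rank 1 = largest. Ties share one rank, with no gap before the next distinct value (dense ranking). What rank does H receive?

Sorted (descending): 1432, 1419, 1205, 1205, 655, 604, 453
The 2 values of 1205 share dense rank 3.
Remaining distinct values take the next consecutive integers.
H has value 453 mm → rank 6.

6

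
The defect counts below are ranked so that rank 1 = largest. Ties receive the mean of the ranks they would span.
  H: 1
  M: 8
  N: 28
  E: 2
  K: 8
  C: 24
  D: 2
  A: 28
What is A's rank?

Sorted (descending): 28, 28, 24, 8, 8, 2, 2, 1
The 2 values of 28 occupy positions 1–2 → average rank (1+2)/2 = 1.5.
The 2 values of 8 occupy positions 4–5 → average rank (4+5)/2 = 4.5.
The 2 values of 2 occupy positions 6–7 → average rank (6+7)/2 = 6.5.
A has value 28 → rank 1.5.

1.5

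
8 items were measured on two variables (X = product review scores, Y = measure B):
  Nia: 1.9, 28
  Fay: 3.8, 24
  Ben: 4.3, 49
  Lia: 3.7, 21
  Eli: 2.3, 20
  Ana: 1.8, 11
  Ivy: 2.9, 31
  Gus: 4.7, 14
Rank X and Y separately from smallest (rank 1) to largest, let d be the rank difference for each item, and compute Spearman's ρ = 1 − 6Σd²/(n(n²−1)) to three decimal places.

0.238

Ranks of variable 1: 2, 6, 7, 5, 3, 1, 4, 8
Ranks of variable 2: 6, 5, 8, 4, 3, 1, 7, 2
d = r₁ − r₂: -4, 1, -1, 1, 0, 0, -3, 6
d²: 16, 1, 1, 1, 0, 0, 9, 36; Σd² = 64
ρ = 1 − 6·64/(8·63) = 1 − 384/504 = 0.238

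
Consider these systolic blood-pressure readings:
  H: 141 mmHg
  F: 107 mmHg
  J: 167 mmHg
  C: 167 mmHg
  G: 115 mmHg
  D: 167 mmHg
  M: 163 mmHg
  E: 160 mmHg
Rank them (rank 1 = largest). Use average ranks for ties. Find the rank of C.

Sorted (descending): 167, 167, 167, 163, 160, 141, 115, 107
The 3 values of 167 occupy positions 1–3 → average rank 2.
C has value 167 mmHg → rank 2.

2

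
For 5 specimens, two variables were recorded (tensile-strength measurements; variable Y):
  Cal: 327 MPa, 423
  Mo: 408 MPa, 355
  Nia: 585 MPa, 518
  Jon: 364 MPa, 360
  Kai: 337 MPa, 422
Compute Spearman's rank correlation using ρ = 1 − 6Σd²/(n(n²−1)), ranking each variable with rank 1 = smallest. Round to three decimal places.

Ranks of variable 1: 1, 4, 5, 3, 2
Ranks of variable 2: 4, 1, 5, 2, 3
d = r₁ − r₂: -3, 3, 0, 1, -1
d²: 9, 9, 0, 1, 1; Σd² = 20
ρ = 1 − 6·20/(5·24) = 1 − 120/120 = 0.000

0.000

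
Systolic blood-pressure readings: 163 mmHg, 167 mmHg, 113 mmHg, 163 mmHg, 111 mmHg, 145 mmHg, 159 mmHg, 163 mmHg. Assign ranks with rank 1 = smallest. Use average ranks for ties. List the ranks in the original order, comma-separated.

Sorted (ascending): 111, 113, 145, 159, 163, 163, 163, 167
The 3 values of 163 occupy positions 5–7 → average rank 6.

6, 8, 2, 6, 1, 3, 4, 6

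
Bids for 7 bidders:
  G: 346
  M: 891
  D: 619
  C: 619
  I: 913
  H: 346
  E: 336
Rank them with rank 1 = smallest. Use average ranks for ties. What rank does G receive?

2.5

Sorted (ascending): 336, 346, 346, 619, 619, 891, 913
The 2 values of 346 occupy positions 2–3 → average rank (2+3)/2 = 2.5.
The 2 values of 619 occupy positions 4–5 → average rank (4+5)/2 = 4.5.
G has value 346 → rank 2.5.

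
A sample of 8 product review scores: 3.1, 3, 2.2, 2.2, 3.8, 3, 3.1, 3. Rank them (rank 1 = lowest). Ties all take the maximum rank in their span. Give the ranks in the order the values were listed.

7, 5, 2, 2, 8, 5, 7, 5

Sorted (ascending): 2.2, 2.2, 3, 3, 3, 3.1, 3.1, 3.8
The 2 values of 2.2 occupy positions 1–2 → each gets rank 2.
The 3 values of 3 occupy positions 3–5 → each gets rank 5.
The 2 values of 3.1 occupy positions 6–7 → each gets rank 7.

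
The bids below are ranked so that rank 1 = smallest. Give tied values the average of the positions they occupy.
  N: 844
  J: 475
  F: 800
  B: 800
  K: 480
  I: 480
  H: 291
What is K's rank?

3.5

Sorted (ascending): 291, 475, 480, 480, 800, 800, 844
The 2 values of 480 occupy positions 3–4 → average rank (3+4)/2 = 3.5.
The 2 values of 800 occupy positions 5–6 → average rank (5+6)/2 = 5.5.
K has value 480 → rank 3.5.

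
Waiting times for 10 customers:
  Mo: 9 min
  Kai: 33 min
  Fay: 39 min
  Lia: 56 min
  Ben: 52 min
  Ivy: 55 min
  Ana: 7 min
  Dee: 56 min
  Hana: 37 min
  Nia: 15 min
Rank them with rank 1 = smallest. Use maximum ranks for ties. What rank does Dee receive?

10

Sorted (ascending): 7, 9, 15, 33, 37, 39, 52, 55, 56, 56
The 2 values of 56 occupy positions 9–10 → each gets rank 10.
Dee has value 56 min → rank 10.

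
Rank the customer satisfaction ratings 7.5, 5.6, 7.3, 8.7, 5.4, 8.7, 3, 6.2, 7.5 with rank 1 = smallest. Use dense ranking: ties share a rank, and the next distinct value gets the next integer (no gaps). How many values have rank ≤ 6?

Sorted (ascending): 3, 5.4, 5.6, 6.2, 7.3, 7.5, 7.5, 8.7, 8.7
The 2 values of 7.5 share dense rank 6.
The 2 values of 8.7 share dense rank 7.
Remaining distinct values take the next consecutive integers.
Ranks ≤ 6: {1, 2, 3, 4, 5, 6, 6} → 7 values.

7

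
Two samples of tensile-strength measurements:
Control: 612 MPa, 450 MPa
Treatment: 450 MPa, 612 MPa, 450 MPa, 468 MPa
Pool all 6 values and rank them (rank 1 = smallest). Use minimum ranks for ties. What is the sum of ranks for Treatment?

11

Sorted (ascending): 450, 450, 450, 468, 612, 612
The 3 values of 450 occupy positions 1–3 → each gets rank 1.
The 2 values of 612 occupy positions 5–6 → each gets rank 5.
Treatment values → pooled ranks: 450→1, 612→5, 450→1, 468→4
Rank sum = 1 + 5 + 1 + 4 = 11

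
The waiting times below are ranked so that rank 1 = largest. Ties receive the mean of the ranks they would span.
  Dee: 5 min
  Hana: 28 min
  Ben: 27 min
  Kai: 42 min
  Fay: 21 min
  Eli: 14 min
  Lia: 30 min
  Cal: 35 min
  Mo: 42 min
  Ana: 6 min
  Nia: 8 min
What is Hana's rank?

Sorted (descending): 42, 42, 35, 30, 28, 27, 21, 14, 8, 6, 5
The 2 values of 42 occupy positions 1–2 → average rank (1+2)/2 = 1.5.
Hana has value 28 min → rank 5.

5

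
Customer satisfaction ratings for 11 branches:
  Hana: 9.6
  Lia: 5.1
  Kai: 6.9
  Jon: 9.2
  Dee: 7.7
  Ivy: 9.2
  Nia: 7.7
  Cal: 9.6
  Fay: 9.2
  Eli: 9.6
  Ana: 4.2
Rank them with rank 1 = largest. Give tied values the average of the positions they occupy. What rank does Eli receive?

Sorted (descending): 9.6, 9.6, 9.6, 9.2, 9.2, 9.2, 7.7, 7.7, 6.9, 5.1, 4.2
The 3 values of 9.6 occupy positions 1–3 → average rank 2.
The 3 values of 9.2 occupy positions 4–6 → average rank 5.
The 2 values of 7.7 occupy positions 7–8 → average rank (7+8)/2 = 7.5.
Eli has value 9.6 → rank 2.

2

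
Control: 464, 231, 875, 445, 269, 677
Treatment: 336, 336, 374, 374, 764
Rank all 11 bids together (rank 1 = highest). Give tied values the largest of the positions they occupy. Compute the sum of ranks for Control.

34

Sorted (descending): 875, 764, 677, 464, 445, 374, 374, 336, 336, 269, 231
The 2 values of 374 occupy positions 6–7 → each gets rank 7.
The 2 values of 336 occupy positions 8–9 → each gets rank 9.
Control values → pooled ranks: 464→4, 231→11, 875→1, 445→5, 269→10, 677→3
Rank sum = 4 + 11 + 1 + 5 + 10 + 3 = 34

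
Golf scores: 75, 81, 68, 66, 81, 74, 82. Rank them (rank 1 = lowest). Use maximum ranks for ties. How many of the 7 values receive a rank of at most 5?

Sorted (ascending): 66, 68, 74, 75, 81, 81, 82
The 2 values of 81 occupy positions 5–6 → each gets rank 6.
Ranks ≤ 5: {1, 2, 3, 4} → 4 values.

4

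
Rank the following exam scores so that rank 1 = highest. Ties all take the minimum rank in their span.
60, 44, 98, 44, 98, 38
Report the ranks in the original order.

3, 4, 1, 4, 1, 6

Sorted (descending): 98, 98, 60, 44, 44, 38
The 2 values of 98 occupy positions 1–2 → each gets rank 1.
The 2 values of 44 occupy positions 4–5 → each gets rank 4.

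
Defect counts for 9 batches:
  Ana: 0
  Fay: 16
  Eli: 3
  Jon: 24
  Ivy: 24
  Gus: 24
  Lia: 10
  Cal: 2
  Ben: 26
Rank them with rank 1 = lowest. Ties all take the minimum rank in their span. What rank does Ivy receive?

Sorted (ascending): 0, 2, 3, 10, 16, 24, 24, 24, 26
The 3 values of 24 occupy positions 6–8 → each gets rank 6.
Ivy has value 24 → rank 6.

6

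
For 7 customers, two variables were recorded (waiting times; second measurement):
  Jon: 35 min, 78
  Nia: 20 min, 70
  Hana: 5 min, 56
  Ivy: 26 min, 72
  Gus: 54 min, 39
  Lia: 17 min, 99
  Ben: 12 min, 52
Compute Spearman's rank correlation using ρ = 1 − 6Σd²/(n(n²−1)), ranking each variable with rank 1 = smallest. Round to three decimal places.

0.000

Ranks of variable 1: 6, 4, 1, 5, 7, 3, 2
Ranks of variable 2: 6, 4, 3, 5, 1, 7, 2
d = r₁ − r₂: 0, 0, -2, 0, 6, -4, 0
d²: 0, 0, 4, 0, 36, 16, 0; Σd² = 56
ρ = 1 − 6·56/(7·48) = 1 − 336/336 = 0.000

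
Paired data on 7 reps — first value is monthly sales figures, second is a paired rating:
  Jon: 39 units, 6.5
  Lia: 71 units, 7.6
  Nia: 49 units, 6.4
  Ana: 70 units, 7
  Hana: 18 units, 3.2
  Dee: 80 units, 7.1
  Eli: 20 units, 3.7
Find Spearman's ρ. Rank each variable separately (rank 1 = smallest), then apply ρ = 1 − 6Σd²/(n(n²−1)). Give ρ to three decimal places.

Ranks of variable 1: 3, 6, 4, 5, 1, 7, 2
Ranks of variable 2: 4, 7, 3, 5, 1, 6, 2
d = r₁ − r₂: -1, -1, 1, 0, 0, 1, 0
d²: 1, 1, 1, 0, 0, 1, 0; Σd² = 4
ρ = 1 − 6·4/(7·48) = 1 − 24/336 = 0.929

0.929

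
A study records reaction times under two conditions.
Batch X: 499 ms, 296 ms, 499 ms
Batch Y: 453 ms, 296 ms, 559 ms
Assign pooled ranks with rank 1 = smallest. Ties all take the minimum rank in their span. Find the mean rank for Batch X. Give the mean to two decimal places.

Sorted (ascending): 296, 296, 453, 499, 499, 559
The 2 values of 296 occupy positions 1–2 → each gets rank 1.
The 2 values of 499 occupy positions 4–5 → each gets rank 4.
Batch X values → pooled ranks: 499→4, 296→1, 499→4
Mean rank = (4 + 1 + 4) / 3 = 3.00

3.00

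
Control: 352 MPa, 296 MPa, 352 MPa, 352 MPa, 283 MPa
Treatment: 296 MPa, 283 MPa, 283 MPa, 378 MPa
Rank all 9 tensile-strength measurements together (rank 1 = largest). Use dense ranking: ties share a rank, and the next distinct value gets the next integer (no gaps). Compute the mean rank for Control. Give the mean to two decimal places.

2.60

Sorted (descending): 378, 352, 352, 352, 296, 296, 283, 283, 283
The 3 values of 352 share dense rank 2.
The 2 values of 296 share dense rank 3.
The 3 values of 283 share dense rank 4.
Remaining distinct values take the next consecutive integers.
Control values → pooled ranks: 352→2, 296→3, 352→2, 352→2, 283→4
Mean rank = (2 + 3 + 2 + 2 + 4) / 5 = 2.60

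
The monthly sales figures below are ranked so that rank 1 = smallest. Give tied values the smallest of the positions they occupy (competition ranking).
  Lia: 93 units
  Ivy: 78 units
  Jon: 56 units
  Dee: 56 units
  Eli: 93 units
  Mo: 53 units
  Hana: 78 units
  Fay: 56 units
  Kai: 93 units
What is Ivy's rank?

5

Sorted (ascending): 53, 56, 56, 56, 78, 78, 93, 93, 93
The 3 values of 56 occupy positions 2–4 → each gets rank 2.
The 2 values of 78 occupy positions 5–6 → each gets rank 5.
The 3 values of 93 occupy positions 7–9 → each gets rank 7.
Ivy has value 78 units → rank 5.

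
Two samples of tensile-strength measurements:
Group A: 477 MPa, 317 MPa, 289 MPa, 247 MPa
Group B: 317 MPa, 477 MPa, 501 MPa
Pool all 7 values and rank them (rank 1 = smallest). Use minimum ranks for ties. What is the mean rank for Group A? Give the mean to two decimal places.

Sorted (ascending): 247, 289, 317, 317, 477, 477, 501
The 2 values of 317 occupy positions 3–4 → each gets rank 3.
The 2 values of 477 occupy positions 5–6 → each gets rank 5.
Group A values → pooled ranks: 477→5, 317→3, 289→2, 247→1
Mean rank = (5 + 3 + 2 + 1) / 4 = 2.75

2.75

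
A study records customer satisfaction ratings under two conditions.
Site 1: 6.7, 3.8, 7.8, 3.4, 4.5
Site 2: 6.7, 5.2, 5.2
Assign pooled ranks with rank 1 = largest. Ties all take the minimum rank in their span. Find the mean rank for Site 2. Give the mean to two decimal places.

3.33

Sorted (descending): 7.8, 6.7, 6.7, 5.2, 5.2, 4.5, 3.8, 3.4
The 2 values of 6.7 occupy positions 2–3 → each gets rank 2.
The 2 values of 5.2 occupy positions 4–5 → each gets rank 4.
Site 2 values → pooled ranks: 6.7→2, 5.2→4, 5.2→4
Mean rank = (2 + 4 + 4) / 3 = 3.33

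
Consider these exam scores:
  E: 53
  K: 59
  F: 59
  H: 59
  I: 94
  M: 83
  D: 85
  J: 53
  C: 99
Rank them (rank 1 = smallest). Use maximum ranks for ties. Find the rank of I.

Sorted (ascending): 53, 53, 59, 59, 59, 83, 85, 94, 99
The 2 values of 53 occupy positions 1–2 → each gets rank 2.
The 3 values of 59 occupy positions 3–5 → each gets rank 5.
I has value 94 → rank 8.

8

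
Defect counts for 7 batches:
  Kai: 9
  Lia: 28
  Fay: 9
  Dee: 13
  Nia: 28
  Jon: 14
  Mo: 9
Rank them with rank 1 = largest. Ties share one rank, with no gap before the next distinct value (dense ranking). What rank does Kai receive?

Sorted (descending): 28, 28, 14, 13, 9, 9, 9
The 2 values of 28 share dense rank 1.
The 3 values of 9 share dense rank 4.
Remaining distinct values take the next consecutive integers.
Kai has value 9 → rank 4.

4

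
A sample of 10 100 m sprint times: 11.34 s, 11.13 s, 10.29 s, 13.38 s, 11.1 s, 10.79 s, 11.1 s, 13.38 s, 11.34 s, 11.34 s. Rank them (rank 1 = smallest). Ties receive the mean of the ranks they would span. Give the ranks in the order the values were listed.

7, 5, 1, 9.5, 3.5, 2, 3.5, 9.5, 7, 7

Sorted (ascending): 10.29, 10.79, 11.1, 11.1, 11.13, 11.34, 11.34, 11.34, 13.38, 13.38
The 2 values of 11.1 occupy positions 3–4 → average rank (3+4)/2 = 3.5.
The 3 values of 11.34 occupy positions 6–8 → average rank 7.
The 2 values of 13.38 occupy positions 9–10 → average rank (9+10)/2 = 9.5.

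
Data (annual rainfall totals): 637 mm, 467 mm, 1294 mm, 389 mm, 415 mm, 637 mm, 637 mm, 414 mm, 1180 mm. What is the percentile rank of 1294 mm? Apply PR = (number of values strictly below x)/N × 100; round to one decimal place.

N = 9.
Strictly below 1294: 8. Equal to 1294: 1.
PR = 8/9 × 100 = 88.9

88.9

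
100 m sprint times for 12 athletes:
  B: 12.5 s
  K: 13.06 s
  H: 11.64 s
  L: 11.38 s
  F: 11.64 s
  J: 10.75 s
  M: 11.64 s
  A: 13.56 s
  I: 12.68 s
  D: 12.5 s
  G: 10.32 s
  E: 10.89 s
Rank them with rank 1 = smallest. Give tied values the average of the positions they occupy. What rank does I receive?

Sorted (ascending): 10.32, 10.75, 10.89, 11.38, 11.64, 11.64, 11.64, 12.5, 12.5, 12.68, 13.06, 13.56
The 3 values of 11.64 occupy positions 5–7 → average rank 6.
The 2 values of 12.5 occupy positions 8–9 → average rank (8+9)/2 = 8.5.
I has value 12.68 s → rank 10.

10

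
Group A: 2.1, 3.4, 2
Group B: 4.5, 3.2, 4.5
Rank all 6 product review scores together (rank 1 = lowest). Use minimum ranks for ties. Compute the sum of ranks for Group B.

Sorted (ascending): 2, 2.1, 3.2, 3.4, 4.5, 4.5
The 2 values of 4.5 occupy positions 5–6 → each gets rank 5.
Group B values → pooled ranks: 4.5→5, 3.2→3, 4.5→5
Rank sum = 5 + 3 + 5 = 13

13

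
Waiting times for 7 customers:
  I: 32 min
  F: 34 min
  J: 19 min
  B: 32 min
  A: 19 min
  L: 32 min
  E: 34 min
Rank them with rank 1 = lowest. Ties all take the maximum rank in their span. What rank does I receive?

Sorted (ascending): 19, 19, 32, 32, 32, 34, 34
The 2 values of 19 occupy positions 1–2 → each gets rank 2.
The 3 values of 32 occupy positions 3–5 → each gets rank 5.
The 2 values of 34 occupy positions 6–7 → each gets rank 7.
I has value 32 min → rank 5.

5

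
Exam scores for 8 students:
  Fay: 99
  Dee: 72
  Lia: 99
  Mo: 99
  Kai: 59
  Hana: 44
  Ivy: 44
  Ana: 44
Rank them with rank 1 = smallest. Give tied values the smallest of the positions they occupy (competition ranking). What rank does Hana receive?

1

Sorted (ascending): 44, 44, 44, 59, 72, 99, 99, 99
The 3 values of 44 occupy positions 1–3 → each gets rank 1.
The 3 values of 99 occupy positions 6–8 → each gets rank 6.
Hana has value 44 → rank 1.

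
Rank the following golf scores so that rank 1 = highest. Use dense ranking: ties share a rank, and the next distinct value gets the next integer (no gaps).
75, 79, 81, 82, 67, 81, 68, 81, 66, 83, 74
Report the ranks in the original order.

Sorted (descending): 83, 82, 81, 81, 81, 79, 75, 74, 68, 67, 66
The 3 values of 81 share dense rank 3.
Remaining distinct values take the next consecutive integers.

5, 4, 3, 2, 8, 3, 7, 3, 9, 1, 6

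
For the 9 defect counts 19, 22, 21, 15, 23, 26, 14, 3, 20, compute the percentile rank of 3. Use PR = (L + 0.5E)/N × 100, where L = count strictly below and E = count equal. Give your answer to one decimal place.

N = 9.
Strictly below 3: 0. Equal to 3: 1.
PR = (0 + 0.5·1)/9 × 100 = 5.6

5.6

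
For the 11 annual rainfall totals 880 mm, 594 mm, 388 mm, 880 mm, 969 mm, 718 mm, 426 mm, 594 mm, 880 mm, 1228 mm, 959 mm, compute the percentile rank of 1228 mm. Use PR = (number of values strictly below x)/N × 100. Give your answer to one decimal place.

90.9

N = 11.
Strictly below 1228: 10. Equal to 1228: 1.
PR = 10/11 × 100 = 90.9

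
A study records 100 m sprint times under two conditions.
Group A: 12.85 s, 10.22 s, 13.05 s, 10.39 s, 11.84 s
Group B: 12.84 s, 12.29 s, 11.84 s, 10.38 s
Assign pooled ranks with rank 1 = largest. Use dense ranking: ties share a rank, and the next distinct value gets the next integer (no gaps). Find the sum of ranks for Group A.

Sorted (descending): 13.05, 12.85, 12.84, 12.29, 11.84, 11.84, 10.39, 10.38, 10.22
The 2 values of 11.84 share dense rank 5.
Remaining distinct values take the next consecutive integers.
Group A values → pooled ranks: 12.85→2, 10.22→8, 13.05→1, 10.39→6, 11.84→5
Rank sum = 2 + 8 + 1 + 6 + 5 = 22

22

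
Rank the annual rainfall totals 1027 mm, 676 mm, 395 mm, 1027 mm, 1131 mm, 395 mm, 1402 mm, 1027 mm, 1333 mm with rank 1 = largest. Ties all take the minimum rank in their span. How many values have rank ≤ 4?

6

Sorted (descending): 1402, 1333, 1131, 1027, 1027, 1027, 676, 395, 395
The 3 values of 1027 occupy positions 4–6 → each gets rank 4.
The 2 values of 395 occupy positions 8–9 → each gets rank 8.
Ranks ≤ 4: {1, 2, 3, 4, 4, 4} → 6 values.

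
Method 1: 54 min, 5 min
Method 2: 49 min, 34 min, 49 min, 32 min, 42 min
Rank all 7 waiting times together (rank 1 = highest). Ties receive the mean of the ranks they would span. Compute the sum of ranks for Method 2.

Sorted (descending): 54, 49, 49, 42, 34, 32, 5
The 2 values of 49 occupy positions 2–3 → average rank (2+3)/2 = 2.5.
Method 2 values → pooled ranks: 49→2.5, 34→5, 49→2.5, 32→6, 42→4
Rank sum = 2.5 + 5 + 2.5 + 6 + 4 = 20

20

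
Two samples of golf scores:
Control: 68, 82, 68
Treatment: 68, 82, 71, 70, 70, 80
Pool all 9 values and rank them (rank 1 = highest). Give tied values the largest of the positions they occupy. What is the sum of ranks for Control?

Sorted (descending): 82, 82, 80, 71, 70, 70, 68, 68, 68
The 2 values of 82 occupy positions 1–2 → each gets rank 2.
The 2 values of 70 occupy positions 5–6 → each gets rank 6.
The 3 values of 68 occupy positions 7–9 → each gets rank 9.
Control values → pooled ranks: 68→9, 82→2, 68→9
Rank sum = 9 + 2 + 9 = 20

20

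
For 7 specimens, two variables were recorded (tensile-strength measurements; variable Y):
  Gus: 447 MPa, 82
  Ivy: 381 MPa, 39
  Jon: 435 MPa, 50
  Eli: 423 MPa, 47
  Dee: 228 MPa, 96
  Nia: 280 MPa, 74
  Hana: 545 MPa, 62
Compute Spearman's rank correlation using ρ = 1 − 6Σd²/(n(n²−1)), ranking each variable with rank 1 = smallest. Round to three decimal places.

Ranks of variable 1: 6, 3, 5, 4, 1, 2, 7
Ranks of variable 2: 6, 1, 3, 2, 7, 5, 4
d = r₁ − r₂: 0, 2, 2, 2, -6, -3, 3
d²: 0, 4, 4, 4, 36, 9, 9; Σd² = 66
ρ = 1 − 6·66/(7·48) = 1 − 396/336 = -0.179

-0.179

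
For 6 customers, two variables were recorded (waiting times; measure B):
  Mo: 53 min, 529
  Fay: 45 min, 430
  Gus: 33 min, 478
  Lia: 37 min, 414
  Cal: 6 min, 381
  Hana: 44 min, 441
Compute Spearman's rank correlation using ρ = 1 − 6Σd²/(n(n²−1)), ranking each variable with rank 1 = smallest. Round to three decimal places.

0.600

Ranks of variable 1: 6, 5, 2, 3, 1, 4
Ranks of variable 2: 6, 3, 5, 2, 1, 4
d = r₁ − r₂: 0, 2, -3, 1, 0, 0
d²: 0, 4, 9, 1, 0, 0; Σd² = 14
ρ = 1 − 6·14/(6·35) = 1 − 84/210 = 0.600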